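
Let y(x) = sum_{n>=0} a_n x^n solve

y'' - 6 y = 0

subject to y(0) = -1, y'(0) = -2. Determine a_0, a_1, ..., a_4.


Ansatz: y(x) = sum_{n>=0} a_n x^n, so y'(x) = sum_{n>=1} n a_n x^(n-1) and y''(x) = sum_{n>=2} n(n-1) a_n x^(n-2).
Substitute into P(x) y'' + Q(x) y' + R(x) y = 0 with P(x) = 1, Q(x) = 0, R(x) = -6, and match powers of x.
Initial conditions: a_0 = -1, a_1 = -2.
Setting the coefficient of each power of x to zero and solving order by order (substituting the coefficients already found):
  x^0: 2 a_2 - 6 a_0 = 0  ->  2 a_2 = 6 a_0 = -6  ->  a_2 = -3
  x^1: 6 a_3 - 6 a_1 = 0  ->  6 a_3 = 6 a_1 = -12  ->  a_3 = -2
  x^2: 12 a_4 - 6 a_2 = 0  ->  12 a_4 = 6 a_2 = -18  ->  a_4 = -3/2
Truncated series: y(x) = -1 - 2 x - 3 x^2 - 2 x^3 - (3/2) x^4 + O(x^5).

a_0 = -1; a_1 = -2; a_2 = -3; a_3 = -2; a_4 = -3/2


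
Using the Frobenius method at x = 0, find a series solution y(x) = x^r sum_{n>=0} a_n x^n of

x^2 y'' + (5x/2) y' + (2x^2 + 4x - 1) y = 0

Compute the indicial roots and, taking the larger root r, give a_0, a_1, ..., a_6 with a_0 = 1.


Write in Frobenius form y'' + (p(x)/x) y' + (q(x)/x^2) y = 0:
  p(x) = 5/2,  q(x) = 2x^2 + 4x - 1.
Indicial equation: r(r-1) + (5/2) r + (-1) = 0 -> roots r_1 = 1/2, r_2 = -2.
Take r = r_1 = 1/2. Let y(x) = x^r sum_{n>=0} a_n x^n with a_0 = 1.
Substitute y = x^r sum a_n x^n and match x^{r+n}. The recurrence is
  D(n) a_n + 4 a_{n-1} + 2 a_{n-2} = 0,  where D(n) = (r+n)(r+n-1) + (5/2)(r+n) + (-1).
  a_n = [-4 a_{n-1} - 2 a_{n-2}] / D(n).
Since the indicial polynomial factors as (r - r_1)(r - r_2), D(n) = (r_1 + n - r_1)(r_1 + n - r_2) = n(n + 5/2).
Evaluating step by step (a_0 = 1):
  n = 1: D(1) = 1(1 + 5/2) = 7/2; numerator = -4(1) = -4; a_1 = (-4)/(7/2) = -8/7
  n = 2: D(2) = 2(2 + 5/2) = 9; numerator = -4(-8/7) - 2(1) = 18/7; a_2 = (18/7)/(9) = 2/7
  n = 3: D(3) = 3(3 + 5/2) = 33/2; numerator = -4(2/7) - 2(-8/7) = 8/7; a_3 = (8/7)/(33/2) = 16/231
  n = 4: D(4) = 4(4 + 5/2) = 26; numerator = -4(16/231) - 2(2/7) = -28/33; a_4 = (-28/33)/(26) = -14/429
  n = 5: D(5) = 5(5 + 5/2) = 75/2; numerator = -4(-14/429) - 2(16/231) = -8/1001; a_5 = (-8/1001)/(75/2) = -16/75075
  n = 6: D(6) = 6(6 + 5/2) = 51; numerator = -4(-16/75075) - 2(-14/429) = 4964/75075; a_6 = (4964/75075)/(51) = 292/225225

r = 1/2; a_0 = 1; a_1 = -8/7; a_2 = 2/7; a_3 = 16/231; a_4 = -14/429; a_5 = -16/75075; a_6 = 292/225225


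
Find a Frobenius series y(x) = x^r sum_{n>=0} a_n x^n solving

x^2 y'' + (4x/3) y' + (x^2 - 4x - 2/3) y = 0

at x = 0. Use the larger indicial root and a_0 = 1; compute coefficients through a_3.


Write in Frobenius form y'' + (p(x)/x) y' + (q(x)/x^2) y = 0:
  p(x) = 4/3,  q(x) = x^2 - 4x - 2/3.
Indicial equation: r(r-1) + (4/3) r + (-2/3) = 0 -> roots r_1 = 2/3, r_2 = -1.
Take r = r_1 = 2/3. Let y(x) = x^r sum_{n>=0} a_n x^n with a_0 = 1.
Substitute y = x^r sum a_n x^n and match x^{r+n}. The recurrence is
  D(n) a_n - 4 a_{n-1} + 1 a_{n-2} = 0,  where D(n) = (r+n)(r+n-1) + (4/3)(r+n) + (-2/3).
  a_n = [4 a_{n-1} - 1 a_{n-2}] / D(n).
Since the indicial polynomial factors as (r - r_1)(r - r_2), D(n) = (r_1 + n - r_1)(r_1 + n - r_2) = n(n + 5/3).
Evaluating step by step (a_0 = 1):
  n = 1: D(1) = 1(1 + 5/3) = 8/3; numerator = 4(1) = 4; a_1 = (4)/(8/3) = 3/2
  n = 2: D(2) = 2(2 + 5/3) = 22/3; numerator = 4(3/2) - 1(1) = 5; a_2 = (5)/(22/3) = 15/22
  n = 3: D(3) = 3(3 + 5/3) = 14; numerator = 4(15/22) - 1(3/2) = 27/22; a_3 = (27/22)/(14) = 27/308

r = 2/3; a_0 = 1; a_1 = 3/2; a_2 = 15/22; a_3 = 27/308


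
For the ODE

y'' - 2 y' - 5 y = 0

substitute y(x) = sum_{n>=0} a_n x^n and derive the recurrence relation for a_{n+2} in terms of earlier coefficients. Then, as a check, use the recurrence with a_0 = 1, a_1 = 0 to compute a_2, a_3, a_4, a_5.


Substitute y = sum_n a_n x^n.
y''(x) has coefficient (n+2)(n+1) a_{n+2} at x^n;
-2 y'(x) has coefficient -2 (n+1) a_{n+1} at x^n;
-5 y(x) has coefficient -5 a_n at x^n.
Matching x^n: (n+2)(n+1) a_{n+2} - 2 (n+1) a_{n+1} - 5 a_n = 0.
Thus a_{n+2} = [2 (n+1) a_{n+1} + 5 a_n] / ((n+1)(n+2)).

Check with a_0 = 1, a_1 = 0 (apply the recurrence for n = 0, 1, 2, 3): a_0 = 1, a_1 = 0, a_2 = 5/2, a_3 = 5/3, a_4 = 15/8, a_5 = 7/6.

a_(n+2) = [2 (n+1) a_(n+1) + 5 a_n] / ((n+1)(n+2)); check: a_0 = 1, a_1 = 0, a_2 = 5/2, a_3 = 5/3, a_4 = 15/8, a_5 = 7/6


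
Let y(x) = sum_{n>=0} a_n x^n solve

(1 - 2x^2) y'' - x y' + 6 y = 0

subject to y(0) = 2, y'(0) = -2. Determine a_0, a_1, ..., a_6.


Ansatz: y(x) = sum_{n>=0} a_n x^n, so y'(x) = sum_{n>=1} n a_n x^(n-1) and y''(x) = sum_{n>=2} n(n-1) a_n x^(n-2).
Substitute into P(x) y'' + Q(x) y' + R(x) y = 0 with P(x) = 1 - 2x^2, Q(x) = -x, R(x) = 6, and match powers of x.
Initial conditions: a_0 = 2, a_1 = -2.
Setting the coefficient of each power of x to zero and solving order by order (substituting the coefficients already found):
  x^0: 2 a_2 + 6 a_0 = 0  ->  2 a_2 = -6 a_0 = -12  ->  a_2 = -6
  x^1: 6 a_3 + 5 a_1 = 0  ->  6 a_3 = -5 a_1 = 10  ->  a_3 = 5/3
  x^2: 12 a_4 = 0  ->  a_4 = 0
  x^3: 20 a_5 - 9 a_3 = 0  ->  20 a_5 = 9 a_3 = 15  ->  a_5 = 3/4
  x^4: 30 a_6 - 22 a_4 = 0  ->  30 a_6 = 22 a_4 = 0  ->  a_6 = 0
Truncated series: y(x) = 2 - 2 x - 6 x^2 + (5/3) x^3 + (3/4) x^5 + O(x^7).

a_0 = 2; a_1 = -2; a_2 = -6; a_3 = 5/3; a_4 = 0; a_5 = 3/4; a_6 = 0


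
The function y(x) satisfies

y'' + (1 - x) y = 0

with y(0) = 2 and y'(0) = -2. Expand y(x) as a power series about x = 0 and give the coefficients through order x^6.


Ansatz: y(x) = sum_{n>=0} a_n x^n, so y'(x) = sum_{n>=1} n a_n x^(n-1) and y''(x) = sum_{n>=2} n(n-1) a_n x^(n-2).
Substitute into P(x) y'' + Q(x) y' + R(x) y = 0 with P(x) = 1, Q(x) = 0, R(x) = 1 - x, and match powers of x.
Initial conditions: a_0 = 2, a_1 = -2.
Setting the coefficient of each power of x to zero and solving order by order (substituting the coefficients already found):
  x^0: 2 a_2 + a_0 = 0  ->  2 a_2 = -a_0 = -2  ->  a_2 = -1
  x^1: 6 a_3 + a_1 - a_0 = 0  ->  6 a_3 = -a_1 + a_0 = 4  ->  a_3 = 2/3
  x^2: 12 a_4 + a_2 - a_1 = 0  ->  12 a_4 = -a_2 + a_1 = -1  ->  a_4 = -1/12
  x^3: 20 a_5 + a_3 - a_2 = 0  ->  20 a_5 = -a_3 + a_2 = -5/3  ->  a_5 = -1/12
  x^4: 30 a_6 + a_4 - a_3 = 0  ->  30 a_6 = -a_4 + a_3 = 3/4  ->  a_6 = 1/40
Truncated series: y(x) = 2 - 2 x - x^2 + (2/3) x^3 - (1/12) x^4 - (1/12) x^5 + (1/40) x^6 + O(x^7).

a_0 = 2; a_1 = -2; a_2 = -1; a_3 = 2/3; a_4 = -1/12; a_5 = -1/12; a_6 = 1/40


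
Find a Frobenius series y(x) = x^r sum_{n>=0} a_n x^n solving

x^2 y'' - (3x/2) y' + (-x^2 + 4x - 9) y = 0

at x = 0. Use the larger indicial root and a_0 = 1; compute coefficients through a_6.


Write in Frobenius form y'' + (p(x)/x) y' + (q(x)/x^2) y = 0:
  p(x) = -3/2,  q(x) = -x^2 + 4x - 9.
Indicial equation: r(r-1) + (-3/2) r + (-9) = 0 -> roots r_1 = 9/2, r_2 = -2.
Take r = r_1 = 9/2. Let y(x) = x^r sum_{n>=0} a_n x^n with a_0 = 1.
Substitute y = x^r sum a_n x^n and match x^{r+n}. The recurrence is
  D(n) a_n + 4 a_{n-1} - 1 a_{n-2} = 0,  where D(n) = (r+n)(r+n-1) + (-3/2)(r+n) + (-9).
  a_n = [-4 a_{n-1} + 1 a_{n-2}] / D(n).
Since the indicial polynomial factors as (r - r_1)(r - r_2), D(n) = (r_1 + n - r_1)(r_1 + n - r_2) = n(n + 13/2).
Evaluating step by step (a_0 = 1):
  n = 1: D(1) = 1(1 + 13/2) = 15/2; numerator = -4(1) = -4; a_1 = (-4)/(15/2) = -8/15
  n = 2: D(2) = 2(2 + 13/2) = 17; numerator = -4(-8/15) + 1(1) = 47/15; a_2 = (47/15)/(17) = 47/255
  n = 3: D(3) = 3(3 + 13/2) = 57/2; numerator = -4(47/255) + 1(-8/15) = -108/85; a_3 = (-108/85)/(57/2) = -72/1615
  n = 4: D(4) = 4(4 + 13/2) = 42; numerator = -4(-72/1615) + 1(47/255) = 1757/4845; a_4 = (1757/4845)/(42) = 251/29070
  n = 5: D(5) = 5(5 + 13/2) = 115/2; numerator = -4(251/29070) + 1(-72/1615) = -230/2907; a_5 = (-230/2907)/(115/2) = -4/2907
  n = 6: D(6) = 6(6 + 13/2) = 75; numerator = -4(-4/2907) + 1(251/29070) = 137/9690; a_6 = (137/9690)/(75) = 137/726750

r = 9/2; a_0 = 1; a_1 = -8/15; a_2 = 47/255; a_3 = -72/1615; a_4 = 251/29070; a_5 = -4/2907; a_6 = 137/726750


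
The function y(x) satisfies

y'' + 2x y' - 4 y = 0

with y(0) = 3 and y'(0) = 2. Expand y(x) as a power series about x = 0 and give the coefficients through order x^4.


Ansatz: y(x) = sum_{n>=0} a_n x^n, so y'(x) = sum_{n>=1} n a_n x^(n-1) and y''(x) = sum_{n>=2} n(n-1) a_n x^(n-2).
Substitute into P(x) y'' + Q(x) y' + R(x) y = 0 with P(x) = 1, Q(x) = 2x, R(x) = -4, and match powers of x.
Initial conditions: a_0 = 3, a_1 = 2.
Setting the coefficient of each power of x to zero and solving order by order (substituting the coefficients already found):
  x^0: 2 a_2 - 4 a_0 = 0  ->  2 a_2 = 4 a_0 = 12  ->  a_2 = 6
  x^1: 6 a_3 - 2 a_1 = 0  ->  6 a_3 = 2 a_1 = 4  ->  a_3 = 2/3
  x^2: 12 a_4 = 0  ->  a_4 = 0
Truncated series: y(x) = 3 + 2 x + 6 x^2 + (2/3) x^3 + O(x^5).

a_0 = 3; a_1 = 2; a_2 = 6; a_3 = 2/3; a_4 = 0


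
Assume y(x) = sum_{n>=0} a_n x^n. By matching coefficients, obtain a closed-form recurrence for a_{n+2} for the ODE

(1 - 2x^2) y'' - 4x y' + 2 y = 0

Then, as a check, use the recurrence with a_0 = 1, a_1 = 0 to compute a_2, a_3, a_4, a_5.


Substitute y = sum_n a_n x^n.
(1 - 2 x^2) y'' contributes (n+2)(n+1) a_{n+2} - 2 n(n-1) a_n at x^n.
-4 x y'(x) contributes -4 n a_n at x^n.
2 y(x) contributes 2 a_n at x^n.
Matching x^n: (n+2)(n+1) a_{n+2} + (-2 n(n-1) - 4 n + 2) a_n = 0.
Thus a_{n+2} = (2 n(n-1) + 4 n - 2) / ((n+1)(n+2)) * a_n.

Check with a_0 = 1, a_1 = 0 (apply the recurrence for n = 0, 1, 2, 3): a_0 = 1, a_1 = 0, a_2 = -1, a_3 = 0, a_4 = -5/6, a_5 = 0.

a_(n+2) = (2 n(n-1) + 4 n - 2) / ((n+1)(n+2)) * a_n; check: a_0 = 1, a_1 = 0, a_2 = -1, a_3 = 0, a_4 = -5/6, a_5 = 0


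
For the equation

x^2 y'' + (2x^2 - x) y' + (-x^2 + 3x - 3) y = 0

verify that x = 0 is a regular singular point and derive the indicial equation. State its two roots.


Divide by x^2 to reach normal form y'' + P_1(x) y' + P_2(x) y = 0 with P_1(x) = 2 - 1/x and P_2(x) = -1 + 3/x - 3/x^2.
x = 0 is a singular point because the y'-coefficient 2 - 1/x has a pole at x = 0 and the y-coefficient -1 + 3/x - 3/x^2 has a pole at x = 0.
It is a regular singular point because x P_1(x) = p(x) = 2x - 1 and x^2 P_2(x) = q(x) = -x^2 + 3x - 3 are polynomials, hence analytic at x = 0.
p(0) = -1,  q(0) = -3.
Indicial equation: r(r-1) + p(0) r + q(0) = 0, i.e. r^2 + (p(0) - 1) r + q(0) = 0, i.e. r^2 - 2 r - 3 = 0.
Discriminant: (-2)^2 - 4(-3) = 16, so r = (2 ± 4)/2.
Solving: r_1 = 3, r_2 = -1.

indicial: r^2 - 2 r - 3 = 0; roots r_1 = 3, r_2 = -1


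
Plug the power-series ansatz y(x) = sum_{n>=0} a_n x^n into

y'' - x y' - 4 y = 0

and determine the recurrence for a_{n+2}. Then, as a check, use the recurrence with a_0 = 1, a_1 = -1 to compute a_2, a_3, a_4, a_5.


Substitute y = sum_n a_n x^n.
y''(x) has coefficient (n+2)(n+1) a_{n+2} at x^n;
-x y'(x) has coefficient -n a_n at x^n (shift);
-4 y(x) has coefficient -4 a_n at x^n.
Matching x^n: (n+2)(n+1) a_{n+2} + (-n - 4) a_n = 0.
Thus a_{n+2} = (n + 4) / ((n+1)(n+2)) * a_n.

Check with a_0 = 1, a_1 = -1 (apply the recurrence for n = 0, 1, 2, 3): a_0 = 1, a_1 = -1, a_2 = 2, a_3 = -5/6, a_4 = 1, a_5 = -7/24.

a_(n+2) = (n + 4) / ((n+1)(n+2)) * a_n; check: a_0 = 1, a_1 = -1, a_2 = 2, a_3 = -5/6, a_4 = 1, a_5 = -7/24


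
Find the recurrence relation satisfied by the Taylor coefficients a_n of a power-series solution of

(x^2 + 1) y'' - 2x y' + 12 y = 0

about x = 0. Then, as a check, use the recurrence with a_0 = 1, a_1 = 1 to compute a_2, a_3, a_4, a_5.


Substitute y = sum_n a_n x^n.
(1 + 1 x^2) y'' contributes (n+2)(n+1) a_{n+2} + n(n-1) a_n at x^n.
-2 x y'(x) contributes -2 n a_n at x^n.
12 y(x) contributes 12 a_n at x^n.
Matching x^n: (n+2)(n+1) a_{n+2} + (n(n-1) - 2 n + 12) a_n = 0.
Thus a_{n+2} = (-n(n-1) + 2 n - 12) / ((n+1)(n+2)) * a_n.

Check with a_0 = 1, a_1 = 1 (apply the recurrence for n = 0, 1, 2, 3): a_0 = 1, a_1 = 1, a_2 = -6, a_3 = -5/3, a_4 = 5, a_5 = 1.

a_(n+2) = (-n(n-1) + 2 n - 12) / ((n+1)(n+2)) * a_n; check: a_0 = 1, a_1 = 1, a_2 = -6, a_3 = -5/3, a_4 = 5, a_5 = 1


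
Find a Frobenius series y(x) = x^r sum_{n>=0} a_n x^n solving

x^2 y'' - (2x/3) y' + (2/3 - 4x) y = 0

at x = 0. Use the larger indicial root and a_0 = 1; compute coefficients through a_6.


Write in Frobenius form y'' + (p(x)/x) y' + (q(x)/x^2) y = 0:
  p(x) = -2/3,  q(x) = 2/3 - 4x.
Indicial equation: r(r-1) + (-2/3) r + (2/3) = 0 -> roots r_1 = 1, r_2 = 2/3.
Take r = r_1 = 1. Let y(x) = x^r sum_{n>=0} a_n x^n with a_0 = 1.
Substitute y = x^r sum a_n x^n and match x^{r+n}. The recurrence is
  D(n) a_n - 4 a_{n-1} = 0,  where D(n) = (r+n)(r+n-1) + (-2/3)(r+n) + (2/3).
  a_n = 4 / D(n) * a_{n-1}.
Since the indicial polynomial factors as (r - r_1)(r - r_2), D(n) = (r_1 + n - r_1)(r_1 + n - r_2) = n(n + 1/3).
Evaluating step by step (a_0 = 1):
  n = 1: D(1) = 1(1 + 1/3) = 4/3; numerator = 4(1) = 4; a_1 = (4)/(4/3) = 3
  n = 2: D(2) = 2(2 + 1/3) = 14/3; numerator = 4(3) = 12; a_2 = (12)/(14/3) = 18/7
  n = 3: D(3) = 3(3 + 1/3) = 10; numerator = 4(18/7) = 72/7; a_3 = (72/7)/(10) = 36/35
  n = 4: D(4) = 4(4 + 1/3) = 52/3; numerator = 4(36/35) = 144/35; a_4 = (144/35)/(52/3) = 108/455
  n = 5: D(5) = 5(5 + 1/3) = 80/3; numerator = 4(108/455) = 432/455; a_5 = (432/455)/(80/3) = 81/2275
  n = 6: D(6) = 6(6 + 1/3) = 38; numerator = 4(81/2275) = 324/2275; a_6 = (324/2275)/(38) = 162/43225

r = 1; a_0 = 1; a_1 = 3; a_2 = 18/7; a_3 = 36/35; a_4 = 108/455; a_5 = 81/2275; a_6 = 162/43225


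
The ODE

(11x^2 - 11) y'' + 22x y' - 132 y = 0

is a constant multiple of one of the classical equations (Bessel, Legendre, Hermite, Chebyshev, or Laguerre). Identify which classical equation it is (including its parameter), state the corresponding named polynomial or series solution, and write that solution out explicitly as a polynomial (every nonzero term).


All three coefficients share the factor -11; dividing through by -11 gives  (1 - x^2) y'' - 2x y' + 12 y = 0.
This matches the Legendre equation (1 - x^2) y'' - 2x y' + n(n+1) y = 0 (note the -2x y' term) with n(n+1) = 12, so n = 3; the polynomial solution is P_3(x).
With y = sum_k a_k x^k, matching x^k gives (k+2)(k+1) a_{k+2} = [k(k+1) - n(n+1)] a_k = (k - 3)(k + 4) a_k. The right side vanishes at k = 3, so the series with the parity of 3 terminates at degree 3.
Standard normalization (P_n(1) = 1): leading coefficient (2n)!/(2^n (n!)^2) = 720/(8*36) = 5/2, so a_3 = 5/2. Work downward with a_k = (k+1)(k+2) a_{k+2} / ((k - 3)(k + 4)):
  a_1 = (2)(3)(5/2) / ((1 - 3)(1 + 4)) = 15/(-10) = -3/2
Hence P_3(x) = 5 x^3/2 - 3 x/2.

P_3(x); series = 5 x^3/2 - 3 x/2


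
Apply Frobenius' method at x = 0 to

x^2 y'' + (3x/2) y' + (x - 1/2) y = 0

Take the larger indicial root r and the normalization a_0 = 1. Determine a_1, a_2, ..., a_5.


Write in Frobenius form y'' + (p(x)/x) y' + (q(x)/x^2) y = 0:
  p(x) = 3/2,  q(x) = x - 1/2.
Indicial equation: r(r-1) + (3/2) r + (-1/2) = 0 -> roots r_1 = 1/2, r_2 = -1.
Take r = r_1 = 1/2. Let y(x) = x^r sum_{n>=0} a_n x^n with a_0 = 1.
Substitute y = x^r sum a_n x^n and match x^{r+n}. The recurrence is
  D(n) a_n + 1 a_{n-1} = 0,  where D(n) = (r+n)(r+n-1) + (3/2)(r+n) + (-1/2).
  a_n = -1 / D(n) * a_{n-1}.
Since the indicial polynomial factors as (r - r_1)(r - r_2), D(n) = (r_1 + n - r_1)(r_1 + n - r_2) = n(n + 3/2).
Evaluating step by step (a_0 = 1):
  n = 1: D(1) = 1(1 + 3/2) = 5/2; numerator = -1(1) = -1; a_1 = (-1)/(5/2) = -2/5
  n = 2: D(2) = 2(2 + 3/2) = 7; numerator = -1(-2/5) = 2/5; a_2 = (2/5)/(7) = 2/35
  n = 3: D(3) = 3(3 + 3/2) = 27/2; numerator = -1(2/35) = -2/35; a_3 = (-2/35)/(27/2) = -4/945
  n = 4: D(4) = 4(4 + 3/2) = 22; numerator = -1(-4/945) = 4/945; a_4 = (4/945)/(22) = 2/10395
  n = 5: D(5) = 5(5 + 3/2) = 65/2; numerator = -1(2/10395) = -2/10395; a_5 = (-2/10395)/(65/2) = -4/675675

r = 1/2; a_0 = 1; a_1 = -2/5; a_2 = 2/35; a_3 = -4/945; a_4 = 2/10395; a_5 = -4/675675


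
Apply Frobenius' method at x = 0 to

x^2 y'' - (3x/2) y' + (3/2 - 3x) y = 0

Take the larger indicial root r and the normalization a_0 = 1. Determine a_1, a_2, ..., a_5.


Write in Frobenius form y'' + (p(x)/x) y' + (q(x)/x^2) y = 0:
  p(x) = -3/2,  q(x) = 3/2 - 3x.
Indicial equation: r(r-1) + (-3/2) r + (3/2) = 0 -> roots r_1 = 3/2, r_2 = 1.
Take r = r_1 = 3/2. Let y(x) = x^r sum_{n>=0} a_n x^n with a_0 = 1.
Substitute y = x^r sum a_n x^n and match x^{r+n}. The recurrence is
  D(n) a_n - 3 a_{n-1} = 0,  where D(n) = (r+n)(r+n-1) + (-3/2)(r+n) + (3/2).
  a_n = 3 / D(n) * a_{n-1}.
Since the indicial polynomial factors as (r - r_1)(r - r_2), D(n) = (r_1 + n - r_1)(r_1 + n - r_2) = n(n + 1/2).
Evaluating step by step (a_0 = 1):
  n = 1: D(1) = 1(1 + 1/2) = 3/2; numerator = 3(1) = 3; a_1 = (3)/(3/2) = 2
  n = 2: D(2) = 2(2 + 1/2) = 5; numerator = 3(2) = 6; a_2 = (6)/(5) = 6/5
  n = 3: D(3) = 3(3 + 1/2) = 21/2; numerator = 3(6/5) = 18/5; a_3 = (18/5)/(21/2) = 12/35
  n = 4: D(4) = 4(4 + 1/2) = 18; numerator = 3(12/35) = 36/35; a_4 = (36/35)/(18) = 2/35
  n = 5: D(5) = 5(5 + 1/2) = 55/2; numerator = 3(2/35) = 6/35; a_5 = (6/35)/(55/2) = 12/1925

r = 3/2; a_0 = 1; a_1 = 2; a_2 = 6/5; a_3 = 12/35; a_4 = 2/35; a_5 = 12/1925


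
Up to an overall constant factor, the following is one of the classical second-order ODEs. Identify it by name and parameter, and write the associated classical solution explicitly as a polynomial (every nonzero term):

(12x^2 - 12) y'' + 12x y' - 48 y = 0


All three coefficients share the factor -12; dividing through by -12 gives  (1 - x^2) y'' - x y' + 4 y = 0.
This matches the Chebyshev equation (1 - x^2) y'' - x y' + n^2 y = 0 (note the -x y' term, not -2x y') with n^2 = 4, so n = 2; the polynomial solution is T_2(x).
With y = sum_k a_k x^k, matching x^k gives (k+2)(k+1) a_{k+2} = (k^2 - n^2) a_k = (k - 2)(k + 2) a_k. The right side vanishes at k = 2, so the series with the parity of 2 terminates at degree 2.
Standard normalization: leading coefficient of T_n is 2^(n-1), so a_2 = 2^1 = 2. Work downward with a_k = (k+1)(k+2) a_{k+2} / ((k - 2)(k + 2)):
  a_0 = (1)(2)(2) / ((0 - 2)(0 + 2)) = 4/(-4) = -1
Hence T_2(x) = 2 x^2 - 1.

T_2(x); series = 2 x^2 - 1


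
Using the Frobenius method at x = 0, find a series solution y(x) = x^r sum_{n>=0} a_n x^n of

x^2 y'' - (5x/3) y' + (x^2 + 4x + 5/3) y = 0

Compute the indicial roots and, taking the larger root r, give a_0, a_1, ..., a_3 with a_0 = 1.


Write in Frobenius form y'' + (p(x)/x) y' + (q(x)/x^2) y = 0:
  p(x) = -5/3,  q(x) = x^2 + 4x + 5/3.
Indicial equation: r(r-1) + (-5/3) r + (5/3) = 0 -> roots r_1 = 5/3, r_2 = 1.
Take r = r_1 = 5/3. Let y(x) = x^r sum_{n>=0} a_n x^n with a_0 = 1.
Substitute y = x^r sum a_n x^n and match x^{r+n}. The recurrence is
  D(n) a_n + 4 a_{n-1} + 1 a_{n-2} = 0,  where D(n) = (r+n)(r+n-1) + (-5/3)(r+n) + (5/3).
  a_n = [-4 a_{n-1} - 1 a_{n-2}] / D(n).
Since the indicial polynomial factors as (r - r_1)(r - r_2), D(n) = (r_1 + n - r_1)(r_1 + n - r_2) = n(n + 2/3).
Evaluating step by step (a_0 = 1):
  n = 1: D(1) = 1(1 + 2/3) = 5/3; numerator = -4(1) = -4; a_1 = (-4)/(5/3) = -12/5
  n = 2: D(2) = 2(2 + 2/3) = 16/3; numerator = -4(-12/5) - 1(1) = 43/5; a_2 = (43/5)/(16/3) = 129/80
  n = 3: D(3) = 3(3 + 2/3) = 11; numerator = -4(129/80) - 1(-12/5) = -81/20; a_3 = (-81/20)/(11) = -81/220

r = 5/3; a_0 = 1; a_1 = -12/5; a_2 = 129/80; a_3 = -81/220


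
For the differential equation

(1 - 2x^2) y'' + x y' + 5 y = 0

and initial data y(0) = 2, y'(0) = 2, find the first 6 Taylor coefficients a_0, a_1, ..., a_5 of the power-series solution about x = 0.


Ansatz: y(x) = sum_{n>=0} a_n x^n, so y'(x) = sum_{n>=1} n a_n x^(n-1) and y''(x) = sum_{n>=2} n(n-1) a_n x^(n-2).
Substitute into P(x) y'' + Q(x) y' + R(x) y = 0 with P(x) = 1 - 2x^2, Q(x) = x, R(x) = 5, and match powers of x.
Initial conditions: a_0 = 2, a_1 = 2.
Setting the coefficient of each power of x to zero and solving order by order (substituting the coefficients already found):
  x^0: 2 a_2 + 5 a_0 = 0  ->  2 a_2 = -5 a_0 = -10  ->  a_2 = -5
  x^1: 6 a_3 + 6 a_1 = 0  ->  6 a_3 = -6 a_1 = -12  ->  a_3 = -2
  x^2: 12 a_4 + 3 a_2 = 0  ->  12 a_4 = -3 a_2 = 15  ->  a_4 = 5/4
  x^3: 20 a_5 - 4 a_3 = 0  ->  20 a_5 = 4 a_3 = -8  ->  a_5 = -2/5
Truncated series: y(x) = 2 + 2 x - 5 x^2 - 2 x^3 + (5/4) x^4 - (2/5) x^5 + O(x^6).

a_0 = 2; a_1 = 2; a_2 = -5; a_3 = -2; a_4 = 5/4; a_5 = -2/5


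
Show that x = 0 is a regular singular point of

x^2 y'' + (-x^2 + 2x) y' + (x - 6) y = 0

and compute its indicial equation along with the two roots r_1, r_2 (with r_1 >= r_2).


Divide by x^2 to reach normal form y'' + P_1(x) y' + P_2(x) y = 0 with P_1(x) = -1 + 2/x and P_2(x) = 1/x - 6/x^2.
x = 0 is a singular point because the y'-coefficient -1 + 2/x has a pole at x = 0 and the y-coefficient 1/x - 6/x^2 has a pole at x = 0.
It is a regular singular point because x P_1(x) = p(x) = 2 - x and x^2 P_2(x) = q(x) = x - 6 are polynomials, hence analytic at x = 0.
p(0) = 2,  q(0) = -6.
Indicial equation: r(r-1) + p(0) r + q(0) = 0, i.e. r^2 + (p(0) - 1) r + q(0) = 0, i.e. r^2 + 1 r - 6 = 0.
Discriminant: (1)^2 - 4(-6) = 25, so r = (-1 ± 5)/2.
Solving: r_1 = 2, r_2 = -3.

indicial: r^2 + 1 r - 6 = 0; roots r_1 = 2, r_2 = -3


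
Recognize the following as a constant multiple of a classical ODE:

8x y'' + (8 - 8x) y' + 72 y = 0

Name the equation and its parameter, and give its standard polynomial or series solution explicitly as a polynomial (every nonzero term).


All three coefficients share the factor 8; dividing through by 8 gives  x y'' + (1 - x) y' + 9 y = 0.
This matches the Laguerre equation x y'' + (1 - x) y' + n y = 0 with n = 9; the polynomial solution is L_9(x).
With y = sum_k a_k x^k, matching x^k gives (k+1)k a_{k+1} + (k+1) a_{k+1} - k a_k + n a_k = 0, i.e. (k+1)^2 a_{k+1} = (k - n) a_k = (k - 9) a_k. The right side vanishes at k = 9, so the series terminates at degree 9.
Standard normalization L_n(0) = 1 gives a_0 = 1. Work upward with a_{k+1} = (k - 9) a_k / (k+1)^2:
  a_1 = (0 - 9)(1) / 1^2 = -9/1 = -9
  a_2 = (1 - 9)(-9) / 2^2 = 72/4 = 18
  a_3 = (2 - 9)(18) / 3^2 = -126/9 = -14
  a_4 = (3 - 9)(-14) / 4^2 = 84/16 = 21/4
  a_5 = (4 - 9)(21/4) / 5^2 = (-105/4)/25 = -21/20
  a_6 = (5 - 9)(-21/20) / 6^2 = (21/5)/36 = 7/60
  a_7 = (6 - 9)(7/60) / 7^2 = (-7/20)/49 = -1/140
  a_8 = (7 - 9)(-1/140) / 8^2 = (1/70)/64 = 1/4480
  a_9 = (8 - 9)(1/4480) / 9^2 = (-1/4480)/81 = -1/362880
Hence L_9(x) = -x^9/362880 + x^8/4480 - x^7/140 + 7 x^6/60 - 21 x^5/20 + 21 x^4/4 - 14 x^3 + 18 x^2 - 9 x + 1.

L_9(x); series = -x^9/362880 + x^8/4480 - x^7/140 + 7 x^6/60 - 21 x^5/20 + 21 x^4/4 - 14 x^3 + 18 x^2 - 9 x + 1


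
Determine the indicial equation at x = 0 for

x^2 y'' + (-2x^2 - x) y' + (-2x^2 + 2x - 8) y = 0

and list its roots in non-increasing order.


Divide by x^2 to reach normal form y'' + P_1(x) y' + P_2(x) y = 0 with P_1(x) = -2 - 1/x and P_2(x) = -2 + 2/x - 8/x^2.
x = 0 is a singular point because the y'-coefficient -2 - 1/x has a pole at x = 0 and the y-coefficient -2 + 2/x - 8/x^2 has a pole at x = 0.
It is a regular singular point because x P_1(x) = p(x) = -2x - 1 and x^2 P_2(x) = q(x) = -2x^2 + 2x - 8 are polynomials, hence analytic at x = 0.
p(0) = -1,  q(0) = -8.
Indicial equation: r(r-1) + p(0) r + q(0) = 0, i.e. r^2 + (p(0) - 1) r + q(0) = 0, i.e. r^2 - 2 r - 8 = 0.
Discriminant: (-2)^2 - 4(-8) = 36, so r = (2 ± 6)/2.
Solving: r_1 = 4, r_2 = -2.

indicial: r^2 - 2 r - 8 = 0; roots r_1 = 4, r_2 = -2


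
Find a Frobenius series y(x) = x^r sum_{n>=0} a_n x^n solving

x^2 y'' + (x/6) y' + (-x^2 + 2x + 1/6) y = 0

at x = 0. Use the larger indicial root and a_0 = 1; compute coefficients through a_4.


Write in Frobenius form y'' + (p(x)/x) y' + (q(x)/x^2) y = 0:
  p(x) = 1/6,  q(x) = -x^2 + 2x + 1/6.
Indicial equation: r(r-1) + (1/6) r + (1/6) = 0 -> roots r_1 = 1/2, r_2 = 1/3.
Take r = r_1 = 1/2. Let y(x) = x^r sum_{n>=0} a_n x^n with a_0 = 1.
Substitute y = x^r sum a_n x^n and match x^{r+n}. The recurrence is
  D(n) a_n + 2 a_{n-1} - 1 a_{n-2} = 0,  where D(n) = (r+n)(r+n-1) + (1/6)(r+n) + (1/6).
  a_n = [-2 a_{n-1} + 1 a_{n-2}] / D(n).
Since the indicial polynomial factors as (r - r_1)(r - r_2), D(n) = (r_1 + n - r_1)(r_1 + n - r_2) = n(n + 1/6).
Evaluating step by step (a_0 = 1):
  n = 1: D(1) = 1(1 + 1/6) = 7/6; numerator = -2(1) = -2; a_1 = (-2)/(7/6) = -12/7
  n = 2: D(2) = 2(2 + 1/6) = 13/3; numerator = -2(-12/7) + 1(1) = 31/7; a_2 = (31/7)/(13/3) = 93/91
  n = 3: D(3) = 3(3 + 1/6) = 19/2; numerator = -2(93/91) + 1(-12/7) = -342/91; a_3 = (-342/91)/(19/2) = -36/91
  n = 4: D(4) = 4(4 + 1/6) = 50/3; numerator = -2(-36/91) + 1(93/91) = 165/91; a_4 = (165/91)/(50/3) = 99/910

r = 1/2; a_0 = 1; a_1 = -12/7; a_2 = 93/91; a_3 = -36/91; a_4 = 99/910


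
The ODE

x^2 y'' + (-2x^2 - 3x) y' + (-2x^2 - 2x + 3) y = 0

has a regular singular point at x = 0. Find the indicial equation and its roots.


Divide by x^2 to reach normal form y'' + P_1(x) y' + P_2(x) y = 0 with P_1(x) = -2 - 3/x and P_2(x) = -2 - 2/x + 3/x^2.
x = 0 is a singular point because the y'-coefficient -2 - 3/x has a pole at x = 0 and the y-coefficient -2 - 2/x + 3/x^2 has a pole at x = 0.
It is a regular singular point because x P_1(x) = p(x) = -2x - 3 and x^2 P_2(x) = q(x) = -2x^2 - 2x + 3 are polynomials, hence analytic at x = 0.
p(0) = -3,  q(0) = 3.
Indicial equation: r(r-1) + p(0) r + q(0) = 0, i.e. r^2 + (p(0) - 1) r + q(0) = 0, i.e. r^2 - 4 r + 3 = 0.
Discriminant: (-4)^2 - 4(3) = 4, so r = (4 ± 2)/2.
Solving: r_1 = 3, r_2 = 1.

indicial: r^2 - 4 r + 3 = 0; roots r_1 = 3, r_2 = 1


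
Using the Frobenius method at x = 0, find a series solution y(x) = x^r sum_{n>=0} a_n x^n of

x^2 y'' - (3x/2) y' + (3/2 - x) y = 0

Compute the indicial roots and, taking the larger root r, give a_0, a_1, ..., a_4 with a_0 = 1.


Write in Frobenius form y'' + (p(x)/x) y' + (q(x)/x^2) y = 0:
  p(x) = -3/2,  q(x) = 3/2 - x.
Indicial equation: r(r-1) + (-3/2) r + (3/2) = 0 -> roots r_1 = 3/2, r_2 = 1.
Take r = r_1 = 3/2. Let y(x) = x^r sum_{n>=0} a_n x^n with a_0 = 1.
Substitute y = x^r sum a_n x^n and match x^{r+n}. The recurrence is
  D(n) a_n - 1 a_{n-1} = 0,  where D(n) = (r+n)(r+n-1) + (-3/2)(r+n) + (3/2).
  a_n = 1 / D(n) * a_{n-1}.
Since the indicial polynomial factors as (r - r_1)(r - r_2), D(n) = (r_1 + n - r_1)(r_1 + n - r_2) = n(n + 1/2).
Evaluating step by step (a_0 = 1):
  n = 1: D(1) = 1(1 + 1/2) = 3/2; numerator = 1(1) = 1; a_1 = (1)/(3/2) = 2/3
  n = 2: D(2) = 2(2 + 1/2) = 5; numerator = 1(2/3) = 2/3; a_2 = (2/3)/(5) = 2/15
  n = 3: D(3) = 3(3 + 1/2) = 21/2; numerator = 1(2/15) = 2/15; a_3 = (2/15)/(21/2) = 4/315
  n = 4: D(4) = 4(4 + 1/2) = 18; numerator = 1(4/315) = 4/315; a_4 = (4/315)/(18) = 2/2835

r = 3/2; a_0 = 1; a_1 = 2/3; a_2 = 2/15; a_3 = 4/315; a_4 = 2/2835


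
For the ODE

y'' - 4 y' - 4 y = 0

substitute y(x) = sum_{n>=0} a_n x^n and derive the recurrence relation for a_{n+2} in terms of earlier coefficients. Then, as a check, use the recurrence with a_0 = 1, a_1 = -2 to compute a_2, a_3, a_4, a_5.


Substitute y = sum_n a_n x^n.
y''(x) has coefficient (n+2)(n+1) a_{n+2} at x^n;
-4 y'(x) has coefficient -4 (n+1) a_{n+1} at x^n;
-4 y(x) has coefficient -4 a_n at x^n.
Matching x^n: (n+2)(n+1) a_{n+2} - 4 (n+1) a_{n+1} - 4 a_n = 0.
Thus a_{n+2} = [4 (n+1) a_{n+1} + 4 a_n] / ((n+1)(n+2)).

Check with a_0 = 1, a_1 = -2 (apply the recurrence for n = 0, 1, 2, 3): a_0 = 1, a_1 = -2, a_2 = -2, a_3 = -4, a_4 = -14/3, a_5 = -68/15.

a_(n+2) = [4 (n+1) a_(n+1) + 4 a_n] / ((n+1)(n+2)); check: a_0 = 1, a_1 = -2, a_2 = -2, a_3 = -4, a_4 = -14/3, a_5 = -68/15


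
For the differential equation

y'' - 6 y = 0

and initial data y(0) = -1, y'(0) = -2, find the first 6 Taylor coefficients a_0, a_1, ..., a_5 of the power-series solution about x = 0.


Ansatz: y(x) = sum_{n>=0} a_n x^n, so y'(x) = sum_{n>=1} n a_n x^(n-1) and y''(x) = sum_{n>=2} n(n-1) a_n x^(n-2).
Substitute into P(x) y'' + Q(x) y' + R(x) y = 0 with P(x) = 1, Q(x) = 0, R(x) = -6, and match powers of x.
Initial conditions: a_0 = -1, a_1 = -2.
Setting the coefficient of each power of x to zero and solving order by order (substituting the coefficients already found):
  x^0: 2 a_2 - 6 a_0 = 0  ->  2 a_2 = 6 a_0 = -6  ->  a_2 = -3
  x^1: 6 a_3 - 6 a_1 = 0  ->  6 a_3 = 6 a_1 = -12  ->  a_3 = -2
  x^2: 12 a_4 - 6 a_2 = 0  ->  12 a_4 = 6 a_2 = -18  ->  a_4 = -3/2
  x^3: 20 a_5 - 6 a_3 = 0  ->  20 a_5 = 6 a_3 = -12  ->  a_5 = -3/5
Truncated series: y(x) = -1 - 2 x - 3 x^2 - 2 x^3 - (3/2) x^4 - (3/5) x^5 + O(x^6).

a_0 = -1; a_1 = -2; a_2 = -3; a_3 = -2; a_4 = -3/2; a_5 = -3/5


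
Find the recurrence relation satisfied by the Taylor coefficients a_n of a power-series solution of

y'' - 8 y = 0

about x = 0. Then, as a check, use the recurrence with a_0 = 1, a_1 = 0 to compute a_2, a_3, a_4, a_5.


Substitute y = sum_n a_n x^n into y'' + (const) y = 0.
y''(x) = sum_{n>=0} (n+2)(n+1) a_{n+2} x^n.
The ODE becomes sum_n [(n+2)(n+1) a_{n+2} - 8 a_n] x^n = 0.
Setting each coefficient to zero gives the recurrence:
  (n+2)(n+1) a_{n+2} - 8 a_n = 0,
  a_{n+2} = 8 / ((n+1)(n+2)) a_n.

Check with a_0 = 1, a_1 = 0 (apply the recurrence for n = 0, 1, 2, 3): a_0 = 1, a_1 = 0, a_2 = 4, a_3 = 0, a_4 = 8/3, a_5 = 0.

a_{n+2} = 8/((n+1)(n+2)) * a_n; check: a_0 = 1, a_1 = 0, a_2 = 4, a_3 = 0, a_4 = 8/3, a_5 = 0


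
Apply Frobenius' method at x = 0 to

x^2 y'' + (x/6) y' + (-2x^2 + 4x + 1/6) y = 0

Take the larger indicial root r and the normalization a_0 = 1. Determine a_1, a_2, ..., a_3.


Write in Frobenius form y'' + (p(x)/x) y' + (q(x)/x^2) y = 0:
  p(x) = 1/6,  q(x) = -2x^2 + 4x + 1/6.
Indicial equation: r(r-1) + (1/6) r + (1/6) = 0 -> roots r_1 = 1/2, r_2 = 1/3.
Take r = r_1 = 1/2. Let y(x) = x^r sum_{n>=0} a_n x^n with a_0 = 1.
Substitute y = x^r sum a_n x^n and match x^{r+n}. The recurrence is
  D(n) a_n + 4 a_{n-1} - 2 a_{n-2} = 0,  where D(n) = (r+n)(r+n-1) + (1/6)(r+n) + (1/6).
  a_n = [-4 a_{n-1} + 2 a_{n-2}] / D(n).
Since the indicial polynomial factors as (r - r_1)(r - r_2), D(n) = (r_1 + n - r_1)(r_1 + n - r_2) = n(n + 1/6).
Evaluating step by step (a_0 = 1):
  n = 1: D(1) = 1(1 + 1/6) = 7/6; numerator = -4(1) = -4; a_1 = (-4)/(7/6) = -24/7
  n = 2: D(2) = 2(2 + 1/6) = 13/3; numerator = -4(-24/7) + 2(1) = 110/7; a_2 = (110/7)/(13/3) = 330/91
  n = 3: D(3) = 3(3 + 1/6) = 19/2; numerator = -4(330/91) + 2(-24/7) = -1944/91; a_3 = (-1944/91)/(19/2) = -3888/1729

r = 1/2; a_0 = 1; a_1 = -24/7; a_2 = 330/91; a_3 = -3888/1729


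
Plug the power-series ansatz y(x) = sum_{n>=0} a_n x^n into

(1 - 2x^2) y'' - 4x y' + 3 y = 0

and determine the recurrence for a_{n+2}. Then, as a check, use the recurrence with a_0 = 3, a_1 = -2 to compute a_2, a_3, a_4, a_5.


Substitute y = sum_n a_n x^n.
(1 - 2 x^2) y'' contributes (n+2)(n+1) a_{n+2} - 2 n(n-1) a_n at x^n.
-4 x y'(x) contributes -4 n a_n at x^n.
3 y(x) contributes 3 a_n at x^n.
Matching x^n: (n+2)(n+1) a_{n+2} + (-2 n(n-1) - 4 n + 3) a_n = 0.
Thus a_{n+2} = (2 n(n-1) + 4 n - 3) / ((n+1)(n+2)) * a_n.

Check with a_0 = 3, a_1 = -2 (apply the recurrence for n = 0, 1, 2, 3): a_0 = 3, a_1 = -2, a_2 = -9/2, a_3 = -1/3, a_4 = -27/8, a_5 = -7/20.

a_(n+2) = (2 n(n-1) + 4 n - 3) / ((n+1)(n+2)) * a_n; check: a_0 = 3, a_1 = -2, a_2 = -9/2, a_3 = -1/3, a_4 = -27/8, a_5 = -7/20


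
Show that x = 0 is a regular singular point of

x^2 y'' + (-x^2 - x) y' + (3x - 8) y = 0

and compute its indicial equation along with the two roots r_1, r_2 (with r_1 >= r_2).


Divide by x^2 to reach normal form y'' + P_1(x) y' + P_2(x) y = 0 with P_1(x) = -1 - 1/x and P_2(x) = 3/x - 8/x^2.
x = 0 is a singular point because the y'-coefficient -1 - 1/x has a pole at x = 0 and the y-coefficient 3/x - 8/x^2 has a pole at x = 0.
It is a regular singular point because x P_1(x) = p(x) = -x - 1 and x^2 P_2(x) = q(x) = 3x - 8 are polynomials, hence analytic at x = 0.
p(0) = -1,  q(0) = -8.
Indicial equation: r(r-1) + p(0) r + q(0) = 0, i.e. r^2 + (p(0) - 1) r + q(0) = 0, i.e. r^2 - 2 r - 8 = 0.
Discriminant: (-2)^2 - 4(-8) = 36, so r = (2 ± 6)/2.
Solving: r_1 = 4, r_2 = -2.

indicial: r^2 - 2 r - 8 = 0; roots r_1 = 4, r_2 = -2


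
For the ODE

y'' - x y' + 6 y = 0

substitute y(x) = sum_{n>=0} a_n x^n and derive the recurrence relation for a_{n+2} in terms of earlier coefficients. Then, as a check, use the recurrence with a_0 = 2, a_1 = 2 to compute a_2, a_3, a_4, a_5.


Substitute y = sum_n a_n x^n.
y''(x) has coefficient (n+2)(n+1) a_{n+2} at x^n;
-x y'(x) has coefficient -n a_n at x^n (shift);
6 y(x) has coefficient 6 a_n at x^n.
Matching x^n: (n+2)(n+1) a_{n+2} + (-n + 6) a_n = 0.
Thus a_{n+2} = (n - 6) / ((n+1)(n+2)) * a_n.

Check with a_0 = 2, a_1 = 2 (apply the recurrence for n = 0, 1, 2, 3): a_0 = 2, a_1 = 2, a_2 = -6, a_3 = -5/3, a_4 = 2, a_5 = 1/4.

a_(n+2) = (n - 6) / ((n+1)(n+2)) * a_n; check: a_0 = 2, a_1 = 2, a_2 = -6, a_3 = -5/3, a_4 = 2, a_5 = 1/4


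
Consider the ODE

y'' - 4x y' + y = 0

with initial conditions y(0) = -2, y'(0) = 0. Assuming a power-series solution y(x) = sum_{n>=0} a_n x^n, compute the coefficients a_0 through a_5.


Ansatz: y(x) = sum_{n>=0} a_n x^n, so y'(x) = sum_{n>=1} n a_n x^(n-1) and y''(x) = sum_{n>=2} n(n-1) a_n x^(n-2).
Substitute into P(x) y'' + Q(x) y' + R(x) y = 0 with P(x) = 1, Q(x) = -4x, R(x) = 1, and match powers of x.
Initial conditions: a_0 = -2, a_1 = 0.
Setting the coefficient of each power of x to zero and solving order by order (substituting the coefficients already found):
  x^0: 2 a_2 + a_0 = 0  ->  2 a_2 = -a_0 = 2  ->  a_2 = 1
  x^1: 6 a_3 - 3 a_1 = 0  ->  6 a_3 = 3 a_1 = 0  ->  a_3 = 0
  x^2: 12 a_4 - 7 a_2 = 0  ->  12 a_4 = 7 a_2 = 7  ->  a_4 = 7/12
  x^3: 20 a_5 - 11 a_3 = 0  ->  20 a_5 = 11 a_3 = 0  ->  a_5 = 0
Truncated series: y(x) = -2 + x^2 + (7/12) x^4 + O(x^6).

a_0 = -2; a_1 = 0; a_2 = 1; a_3 = 0; a_4 = 7/12; a_5 = 0


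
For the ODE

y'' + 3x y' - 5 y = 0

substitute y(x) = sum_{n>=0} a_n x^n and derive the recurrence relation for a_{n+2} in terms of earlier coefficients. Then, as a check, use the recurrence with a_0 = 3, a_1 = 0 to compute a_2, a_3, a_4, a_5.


Substitute y = sum_n a_n x^n.
y''(x) has coefficient (n+2)(n+1) a_{n+2} at x^n;
3 x y'(x) has coefficient 3 n a_n at x^n (shift);
-5 y(x) has coefficient -5 a_n at x^n.
Matching x^n: (n+2)(n+1) a_{n+2} + (3n - 5) a_n = 0.
Thus a_{n+2} = (-3n + 5) / ((n+1)(n+2)) * a_n.

Check with a_0 = 3, a_1 = 0 (apply the recurrence for n = 0, 1, 2, 3): a_0 = 3, a_1 = 0, a_2 = 15/2, a_3 = 0, a_4 = -5/8, a_5 = 0.

a_(n+2) = (-3n + 5) / ((n+1)(n+2)) * a_n; check: a_0 = 3, a_1 = 0, a_2 = 15/2, a_3 = 0, a_4 = -5/8, a_5 = 0


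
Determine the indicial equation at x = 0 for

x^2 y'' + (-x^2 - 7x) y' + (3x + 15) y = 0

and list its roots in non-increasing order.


Divide by x^2 to reach normal form y'' + P_1(x) y' + P_2(x) y = 0 with P_1(x) = -1 - 7/x and P_2(x) = 3/x + 15/x^2.
x = 0 is a singular point because the y'-coefficient -1 - 7/x has a pole at x = 0 and the y-coefficient 3/x + 15/x^2 has a pole at x = 0.
It is a regular singular point because x P_1(x) = p(x) = -x - 7 and x^2 P_2(x) = q(x) = 3x + 15 are polynomials, hence analytic at x = 0.
p(0) = -7,  q(0) = 15.
Indicial equation: r(r-1) + p(0) r + q(0) = 0, i.e. r^2 + (p(0) - 1) r + q(0) = 0, i.e. r^2 - 8 r + 15 = 0.
Discriminant: (-8)^2 - 4(15) = 4, so r = (8 ± 2)/2.
Solving: r_1 = 5, r_2 = 3.

indicial: r^2 - 8 r + 15 = 0; roots r_1 = 5, r_2 = 3


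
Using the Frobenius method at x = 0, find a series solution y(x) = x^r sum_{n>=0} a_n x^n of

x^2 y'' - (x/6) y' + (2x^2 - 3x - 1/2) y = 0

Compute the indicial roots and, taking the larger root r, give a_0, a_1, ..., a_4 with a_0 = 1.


Write in Frobenius form y'' + (p(x)/x) y' + (q(x)/x^2) y = 0:
  p(x) = -1/6,  q(x) = 2x^2 - 3x - 1/2.
Indicial equation: r(r-1) + (-1/6) r + (-1/2) = 0 -> roots r_1 = 3/2, r_2 = -1/3.
Take r = r_1 = 3/2. Let y(x) = x^r sum_{n>=0} a_n x^n with a_0 = 1.
Substitute y = x^r sum a_n x^n and match x^{r+n}. The recurrence is
  D(n) a_n - 3 a_{n-1} + 2 a_{n-2} = 0,  where D(n) = (r+n)(r+n-1) + (-1/6)(r+n) + (-1/2).
  a_n = [3 a_{n-1} - 2 a_{n-2}] / D(n).
Since the indicial polynomial factors as (r - r_1)(r - r_2), D(n) = (r_1 + n - r_1)(r_1 + n - r_2) = n(n + 11/6).
Evaluating step by step (a_0 = 1):
  n = 1: D(1) = 1(1 + 11/6) = 17/6; numerator = 3(1) = 3; a_1 = (3)/(17/6) = 18/17
  n = 2: D(2) = 2(2 + 11/6) = 23/3; numerator = 3(18/17) - 2(1) = 20/17; a_2 = (20/17)/(23/3) = 60/391
  n = 3: D(3) = 3(3 + 11/6) = 29/2; numerator = 3(60/391) - 2(18/17) = -648/391; a_3 = (-648/391)/(29/2) = -1296/11339
  n = 4: D(4) = 4(4 + 11/6) = 70/3; numerator = 3(-1296/11339) - 2(60/391) = -7368/11339; a_4 = (-7368/11339)/(70/3) = -11052/396865

r = 3/2; a_0 = 1; a_1 = 18/17; a_2 = 60/391; a_3 = -1296/11339; a_4 = -11052/396865


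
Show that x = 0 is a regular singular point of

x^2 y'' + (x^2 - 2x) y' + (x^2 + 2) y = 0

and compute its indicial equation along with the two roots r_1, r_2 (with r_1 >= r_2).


Divide by x^2 to reach normal form y'' + P_1(x) y' + P_2(x) y = 0 with P_1(x) = 1 - 2/x and P_2(x) = 1 + 2/x^2.
x = 0 is a singular point because the y'-coefficient 1 - 2/x has a pole at x = 0 and the y-coefficient 1 + 2/x^2 has a pole at x = 0.
It is a regular singular point because x P_1(x) = p(x) = x - 2 and x^2 P_2(x) = q(x) = x^2 + 2 are polynomials, hence analytic at x = 0.
p(0) = -2,  q(0) = 2.
Indicial equation: r(r-1) + p(0) r + q(0) = 0, i.e. r^2 + (p(0) - 1) r + q(0) = 0, i.e. r^2 - 3 r + 2 = 0.
Discriminant: (-3)^2 - 4(2) = 1, so r = (3 ± 1)/2.
Solving: r_1 = 2, r_2 = 1.

indicial: r^2 - 3 r + 2 = 0; roots r_1 = 2, r_2 = 1


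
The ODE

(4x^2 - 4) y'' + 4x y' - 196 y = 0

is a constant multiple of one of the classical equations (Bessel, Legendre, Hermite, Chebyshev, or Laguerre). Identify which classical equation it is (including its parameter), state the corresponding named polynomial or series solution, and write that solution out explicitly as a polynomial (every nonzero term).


All three coefficients share the factor -4; dividing through by -4 gives  (1 - x^2) y'' - x y' + 49 y = 0.
This matches the Chebyshev equation (1 - x^2) y'' - x y' + n^2 y = 0 (note the -x y' term, not -2x y') with n^2 = 49, so n = 7; the polynomial solution is T_7(x).
With y = sum_k a_k x^k, matching x^k gives (k+2)(k+1) a_{k+2} = (k^2 - n^2) a_k = (k - 7)(k + 7) a_k. The right side vanishes at k = 7, so the series with the parity of 7 terminates at degree 7.
Standard normalization: leading coefficient of T_n is 2^(n-1), so a_7 = 2^6 = 64. Work downward with a_k = (k+1)(k+2) a_{k+2} / ((k - 7)(k + 7)):
  a_5 = (6)(7)(64) / ((5 - 7)(5 + 7)) = 2688/(-24) = -112
  a_3 = (4)(5)(-112) / ((3 - 7)(3 + 7)) = -2240/(-40) = 56
  a_1 = (2)(3)(56) / ((1 - 7)(1 + 7)) = 336/(-48) = -7
Hence T_7(x) = 64 x^7 - 112 x^5 + 56 x^3 - 7 x.

T_7(x); series = 64 x^7 - 112 x^5 + 56 x^3 - 7 x


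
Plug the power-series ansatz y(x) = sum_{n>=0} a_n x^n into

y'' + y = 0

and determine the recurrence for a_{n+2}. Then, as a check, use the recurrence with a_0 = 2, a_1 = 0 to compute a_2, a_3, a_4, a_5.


Substitute y = sum_n a_n x^n into y'' + (const) y = 0.
y''(x) = sum_{n>=0} (n+2)(n+1) a_{n+2} x^n.
The ODE becomes sum_n [(n+2)(n+1) a_{n+2} + 1 a_n] x^n = 0.
Setting each coefficient to zero gives the recurrence:
  (n+2)(n+1) a_{n+2} + 1 a_n = 0,
  a_{n+2} = -1 / ((n+1)(n+2)) a_n.

Check with a_0 = 2, a_1 = 0 (apply the recurrence for n = 0, 1, 2, 3): a_0 = 2, a_1 = 0, a_2 = -1, a_3 = 0, a_4 = 1/12, a_5 = 0.

a_{n+2} = -1/((n+1)(n+2)) * a_n; check: a_0 = 2, a_1 = 0, a_2 = -1, a_3 = 0, a_4 = 1/12, a_5 = 0


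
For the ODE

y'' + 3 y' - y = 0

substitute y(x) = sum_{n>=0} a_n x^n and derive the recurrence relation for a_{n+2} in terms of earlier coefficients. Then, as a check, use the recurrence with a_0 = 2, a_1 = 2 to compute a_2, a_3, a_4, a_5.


Substitute y = sum_n a_n x^n.
y''(x) has coefficient (n+2)(n+1) a_{n+2} at x^n;
3 y'(x) has coefficient 3 (n+1) a_{n+1} at x^n;
-y(x) has coefficient -1 a_n at x^n.
Matching x^n: (n+2)(n+1) a_{n+2} + 3 (n+1) a_{n+1} - 1 a_n = 0.
Thus a_{n+2} = [-3 (n+1) a_{n+1} + 1 a_n] / ((n+1)(n+2)).

Check with a_0 = 2, a_1 = 2 (apply the recurrence for n = 0, 1, 2, 3): a_0 = 2, a_1 = 2, a_2 = -2, a_3 = 7/3, a_4 = -23/12, a_5 = 19/15.

a_(n+2) = [-3 (n+1) a_(n+1) + 1 a_n] / ((n+1)(n+2)); check: a_0 = 2, a_1 = 2, a_2 = -2, a_3 = 7/3, a_4 = -23/12, a_5 = 19/15


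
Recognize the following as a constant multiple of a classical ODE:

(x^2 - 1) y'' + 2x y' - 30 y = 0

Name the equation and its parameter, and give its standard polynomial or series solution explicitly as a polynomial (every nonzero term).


All three coefficients share the factor -1; dividing through by -1 gives  (1 - x^2) y'' - 2x y' + 30 y = 0.
This matches the Legendre equation (1 - x^2) y'' - 2x y' + n(n+1) y = 0 (note the -2x y' term) with n(n+1) = 30, so n = 5; the polynomial solution is P_5(x).
With y = sum_k a_k x^k, matching x^k gives (k+2)(k+1) a_{k+2} = [k(k+1) - n(n+1)] a_k = (k - 5)(k + 6) a_k. The right side vanishes at k = 5, so the series with the parity of 5 terminates at degree 5.
Standard normalization (P_n(1) = 1): leading coefficient (2n)!/(2^n (n!)^2) = 3628800/(32*14400) = 63/8, so a_5 = 63/8. Work downward with a_k = (k+1)(k+2) a_{k+2} / ((k - 5)(k + 6)):
  a_3 = (4)(5)(63/8) / ((3 - 5)(3 + 6)) = (315/2)/(-18) = -35/4
  a_1 = (2)(3)(-35/4) / ((1 - 5)(1 + 6)) = (-105/2)/(-28) = 15/8
Hence P_5(x) = 63 x^5/8 - 35 x^3/4 + 15 x/8.

P_5(x); series = 63 x^5/8 - 35 x^3/4 + 15 x/8
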